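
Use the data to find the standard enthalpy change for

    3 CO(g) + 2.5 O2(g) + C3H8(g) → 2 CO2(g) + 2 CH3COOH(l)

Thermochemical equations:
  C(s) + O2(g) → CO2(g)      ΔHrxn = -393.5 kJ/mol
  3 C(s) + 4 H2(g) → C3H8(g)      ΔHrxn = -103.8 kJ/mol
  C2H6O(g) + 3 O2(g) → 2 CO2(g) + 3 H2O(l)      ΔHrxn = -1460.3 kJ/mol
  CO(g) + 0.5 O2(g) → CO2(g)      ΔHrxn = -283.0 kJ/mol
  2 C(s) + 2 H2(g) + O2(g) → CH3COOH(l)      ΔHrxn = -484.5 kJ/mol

equation 1 reversed: +393.5 kJ/mol
equation 2 reversed (C3H8(g) must end up as a reactant): +103.8 kJ/mol
equation 3: not needed (C2H6O(g) appears nowhere else).
equation 4 × 3 (scale by 3 for the 3 CO(g)): (3)·(-283.0) = -849.0 kJ/mol
equation 5 × 2 (scale by 2 for the 2 CH3COOH(l)): (2)·(-484.5) = -969.0 kJ/mol
Summing the manipulated equations, ΔHrxn = (+393.5) + (+103.8) + (-849.0) + (-969.0) = -1320.7 kJ/mol

ΔHrxn = -1320.7 kJ/mol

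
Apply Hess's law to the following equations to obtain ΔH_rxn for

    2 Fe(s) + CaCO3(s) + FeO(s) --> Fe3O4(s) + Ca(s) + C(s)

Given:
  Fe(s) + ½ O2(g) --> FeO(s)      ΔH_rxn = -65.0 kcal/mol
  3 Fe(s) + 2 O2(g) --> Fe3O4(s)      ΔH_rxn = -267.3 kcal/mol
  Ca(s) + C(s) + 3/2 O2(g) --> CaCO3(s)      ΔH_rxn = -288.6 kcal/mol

equation 1 reversed: +65.0 kcal/mol
equation 2 as written: -267.3 kcal/mol
equation 3 reversed: +288.6 kcal/mol
By Hess's law, ΔH_rxn = (-1)·(-65.0) + (1)·(-267.3) + (-1)·(-288.6) = 86.3 kcal/mol

ΔH_rxn = 86.3 kcal/mol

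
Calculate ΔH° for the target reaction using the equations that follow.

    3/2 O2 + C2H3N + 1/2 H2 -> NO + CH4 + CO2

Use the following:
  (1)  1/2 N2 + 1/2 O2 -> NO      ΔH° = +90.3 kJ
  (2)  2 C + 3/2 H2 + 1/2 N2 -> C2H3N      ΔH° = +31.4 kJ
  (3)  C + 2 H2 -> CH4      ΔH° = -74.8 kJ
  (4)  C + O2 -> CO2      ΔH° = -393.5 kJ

(1) as written: +90.3 kJ
(2) reversed: -31.4 kJ
(3) as written: -74.8 kJ
(4) as written: -393.5 kJ
ΔH° = (+90.3) + (-31.4) + (-74.8) + (-393.5) = -409.4 kJ

ΔH° = -409.4 kJ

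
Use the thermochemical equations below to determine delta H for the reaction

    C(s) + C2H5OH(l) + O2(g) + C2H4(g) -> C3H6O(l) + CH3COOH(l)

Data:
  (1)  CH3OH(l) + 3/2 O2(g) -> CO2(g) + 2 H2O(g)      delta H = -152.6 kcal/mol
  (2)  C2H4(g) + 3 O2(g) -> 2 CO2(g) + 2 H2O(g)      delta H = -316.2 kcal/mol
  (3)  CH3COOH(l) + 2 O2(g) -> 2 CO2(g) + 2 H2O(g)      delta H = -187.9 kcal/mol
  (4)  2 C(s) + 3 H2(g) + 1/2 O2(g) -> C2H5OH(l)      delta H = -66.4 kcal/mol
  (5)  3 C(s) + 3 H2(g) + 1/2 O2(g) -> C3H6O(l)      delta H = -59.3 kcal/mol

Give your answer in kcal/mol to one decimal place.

(1): not needed (CH3OH(l) appears nowhere else).
(2) as written (C2H4(g) already on the reactant side): -316.2 kcal/mol
(3) reversed (CH3COOH(l) must end up as a product): +187.9 kcal/mol
(4) reversed (C2H5OH(l) must end up as a reactant): +66.4 kcal/mol
(5) as written (C3H6O(l) already on the product side): -59.3 kcal/mol
delta H = (1)·(-316.2) + (-1)·(-187.9) + (-1)·(-66.4) + (1)·(-59.3) = -121.2 kcal/mol

delta H = -121.2 kcal/mol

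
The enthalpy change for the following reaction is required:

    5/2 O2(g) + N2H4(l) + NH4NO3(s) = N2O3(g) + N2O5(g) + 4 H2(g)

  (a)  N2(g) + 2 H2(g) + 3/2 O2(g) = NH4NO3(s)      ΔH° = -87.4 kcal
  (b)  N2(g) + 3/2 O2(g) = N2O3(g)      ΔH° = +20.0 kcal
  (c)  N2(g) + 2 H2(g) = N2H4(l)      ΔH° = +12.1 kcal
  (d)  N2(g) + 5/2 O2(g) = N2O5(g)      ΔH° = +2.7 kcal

ΔH° = 98.0 kcal

(a) reversed (reverse to put NH4NO3(s) on the reactant side): +87.4 kcal
(b) as written (N2O3(g) already on the product side): +20.0 kcal
(c) reversed (N2H4(l) must end up as a reactant): -12.1 kcal
(d) as written (N2O5(g) already on the product side): +2.7 kcal
ΔH° = (-1)·(-87.4) + (1)·(+20.0) + (-1)·(+12.1) + (1)·(+2.7) = 98.0 kcal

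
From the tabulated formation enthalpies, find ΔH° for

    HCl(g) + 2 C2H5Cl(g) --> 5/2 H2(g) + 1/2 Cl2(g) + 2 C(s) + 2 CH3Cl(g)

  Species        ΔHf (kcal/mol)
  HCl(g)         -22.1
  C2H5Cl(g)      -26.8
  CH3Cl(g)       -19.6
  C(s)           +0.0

Products: 5/2·(+0.0) + 1/2·(+0.0) + 2·(+0.0) + 2·(-19.6) = -39.2
Reactants: 1·(-22.1) + 2·(-26.8) = -75.7
ΔH° = (-39.2) − (-75.7) = 36.5 kcal/mol

ΔH° = 36.5 kcal/mol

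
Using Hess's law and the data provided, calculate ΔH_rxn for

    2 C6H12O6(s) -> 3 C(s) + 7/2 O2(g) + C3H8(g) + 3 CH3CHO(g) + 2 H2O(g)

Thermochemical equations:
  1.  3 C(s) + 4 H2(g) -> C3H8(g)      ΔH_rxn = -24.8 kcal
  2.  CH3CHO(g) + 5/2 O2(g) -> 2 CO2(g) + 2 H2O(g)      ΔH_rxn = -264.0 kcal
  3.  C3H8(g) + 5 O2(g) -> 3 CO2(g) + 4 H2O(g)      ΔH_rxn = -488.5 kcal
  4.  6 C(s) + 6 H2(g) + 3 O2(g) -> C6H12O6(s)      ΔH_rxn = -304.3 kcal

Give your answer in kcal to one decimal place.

ΔH_rxn = 349.2 kcal

eq. 1 × 3: (3)·(-24.8) = -74.4 kcal
eq. 2 reversed and × 3 (reverse to put CH3CHO(g) on the product side; scale by 3 for the 3 CH3CHO(g)): (-3)·(-264.0) = +792.0 kcal
eq. 3 × 2: (2)·(-488.5) = -977.0 kcal
eq. 4 reversed and × 2 (C6H12O6(s) must end up as a reactant; scale by 2 for the 2 C6H12O6(s)): (-2)·(-304.3) = +608.6 kcal
Combining the equations, ΔH_rxn = (-74.4) + (+792.0) + (-977.0) + (+608.6) = 349.2 kcal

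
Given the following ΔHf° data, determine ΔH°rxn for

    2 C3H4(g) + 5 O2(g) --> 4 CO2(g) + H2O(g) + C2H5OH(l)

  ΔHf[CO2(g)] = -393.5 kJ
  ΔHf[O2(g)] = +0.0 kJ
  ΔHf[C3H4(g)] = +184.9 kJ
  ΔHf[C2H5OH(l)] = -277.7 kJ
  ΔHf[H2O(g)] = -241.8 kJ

ΔH°rxn = -2463.3 kJ

ΔH°rxn = Σ nΔHf°(products) − Σ nΔHf°(reactants).
Products: 4·(-393.5) + 1·(-241.8) + 1·(-277.7) = -2093.5
Reactants: 2·(+184.9) + 5·(+0.0) = +369.8
ΔH°rxn = (-2093.5) − (+369.8) = -2463.3 kJ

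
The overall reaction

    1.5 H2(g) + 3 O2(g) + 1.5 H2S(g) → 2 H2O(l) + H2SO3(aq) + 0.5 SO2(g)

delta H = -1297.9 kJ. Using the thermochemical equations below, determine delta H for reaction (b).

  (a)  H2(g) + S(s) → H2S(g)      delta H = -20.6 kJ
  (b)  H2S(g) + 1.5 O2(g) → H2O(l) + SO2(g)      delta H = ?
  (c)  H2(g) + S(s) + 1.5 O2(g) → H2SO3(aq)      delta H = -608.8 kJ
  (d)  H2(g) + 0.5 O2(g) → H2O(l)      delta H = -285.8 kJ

(a) reversed: +20.6 kJ
(b) × 1/2: contributes 1/2·x
(c) as written: -608.8 kJ
(d) × 3/2: (3/2)·(-285.8) = -428.7 kJ
-1297.9 = (+20.6) + (-608.8) + (-428.7) + 1/2·x
x = (-1297.9 − (-1016.9)) / (1/2) = -562.0 kJ

delta H = -562.0 kJ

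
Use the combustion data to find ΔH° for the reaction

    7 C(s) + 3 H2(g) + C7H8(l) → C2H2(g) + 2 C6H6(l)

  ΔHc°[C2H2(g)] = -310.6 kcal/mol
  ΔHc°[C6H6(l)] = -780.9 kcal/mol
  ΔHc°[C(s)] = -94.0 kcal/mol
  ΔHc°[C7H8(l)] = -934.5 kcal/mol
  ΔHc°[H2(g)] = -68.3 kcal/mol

With combustion enthalpies, reactants minus products:
= [7·(-94.0) + 3·(-68.3) + 1·(-934.5)] − [1·(-310.6) + 2·(-780.9)]
= 75.0 kcal/mol

ΔH° = 75.0 kcal/mol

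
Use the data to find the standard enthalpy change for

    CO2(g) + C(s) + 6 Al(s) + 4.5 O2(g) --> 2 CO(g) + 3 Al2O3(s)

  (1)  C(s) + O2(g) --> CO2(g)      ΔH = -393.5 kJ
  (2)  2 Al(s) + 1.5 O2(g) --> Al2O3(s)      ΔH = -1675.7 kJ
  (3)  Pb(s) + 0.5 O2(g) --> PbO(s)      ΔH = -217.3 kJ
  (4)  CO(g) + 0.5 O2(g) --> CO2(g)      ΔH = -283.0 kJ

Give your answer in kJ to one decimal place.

ΔH = -4854.6 kJ

(1) as written: -393.5 kJ
(2) × 3: (3)·(-1675.7) = -5027.1 kJ
(3): not needed.
(4) reversed and × 2: (-2)·(-283.0) = +566.0 kJ
ΔH = (-393.5) + (-5027.1) + (+566.0) = -4854.6 kJ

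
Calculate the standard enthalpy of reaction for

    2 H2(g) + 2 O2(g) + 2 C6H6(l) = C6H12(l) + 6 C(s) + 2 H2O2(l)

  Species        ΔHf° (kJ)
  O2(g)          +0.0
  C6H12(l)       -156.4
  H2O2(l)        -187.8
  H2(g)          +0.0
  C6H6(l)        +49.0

ΔH_rxn = -630.0 kJ

Products: 1·(-156.4) + 6·(+0.0) + 2·(-187.8) = -532.0
Reactants: 2·(+0.0) + 2·(+0.0) + 2·(+49.0) = +98.0
ΔH_rxn = (-532.0) − (+98.0) = -630.0 kJ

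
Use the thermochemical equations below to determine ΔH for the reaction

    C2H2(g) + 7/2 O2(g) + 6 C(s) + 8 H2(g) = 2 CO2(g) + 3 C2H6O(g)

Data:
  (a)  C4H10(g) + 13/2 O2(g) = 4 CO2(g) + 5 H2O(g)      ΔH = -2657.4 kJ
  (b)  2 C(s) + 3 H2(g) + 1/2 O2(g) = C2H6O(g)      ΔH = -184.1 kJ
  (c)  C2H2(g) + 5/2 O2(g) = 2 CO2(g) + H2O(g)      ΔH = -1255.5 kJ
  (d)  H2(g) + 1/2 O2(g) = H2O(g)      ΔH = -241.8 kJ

ΔH = -1566.0 kJ

(a): not needed.
(b) × 3: (3)·(-184.1) = -552.3 kJ
(c) as written: -1255.5 kJ
(d) reversed: +241.8 kJ
ΔH = (-552.3) + (-1255.5) + (+241.8) = -1566.0 kJ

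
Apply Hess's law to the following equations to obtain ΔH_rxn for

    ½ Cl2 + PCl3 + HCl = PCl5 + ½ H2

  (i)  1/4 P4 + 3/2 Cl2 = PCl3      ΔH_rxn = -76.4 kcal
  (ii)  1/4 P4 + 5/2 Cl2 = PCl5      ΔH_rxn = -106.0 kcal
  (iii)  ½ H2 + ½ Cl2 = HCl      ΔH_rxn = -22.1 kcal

ΔH_rxn = -7.5 kcal

(i) reversed (PCl3 must end up as a reactant): +76.4 kcal
(ii) as written (PCl5 already on the product side): -106.0 kcal
(iii) reversed (HCl must end up as a reactant): +22.1 kcal
Since enthalpy is a state function, ΔH_rxn = (+76.4) + (-106.0) + (+22.1) = -7.5 kcal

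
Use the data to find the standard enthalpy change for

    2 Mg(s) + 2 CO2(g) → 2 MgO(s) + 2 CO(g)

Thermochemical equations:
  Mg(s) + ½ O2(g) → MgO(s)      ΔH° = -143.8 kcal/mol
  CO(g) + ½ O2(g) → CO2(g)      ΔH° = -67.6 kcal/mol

equation 1 × 2 (scale by 2 for the 2 MgO(s)): (2)·(-143.8) = -287.6 kcal/mol
equation 2 reversed and × 2 (CO(g) must end up as a product; scale by 2 for the 2 CO(g)): (-2)·(-67.6) = +135.2 kcal/mol
ΔH° = (-287.6) + (+135.2) = -152.4 kcal/mol

ΔH° = -152.4 kcal/mol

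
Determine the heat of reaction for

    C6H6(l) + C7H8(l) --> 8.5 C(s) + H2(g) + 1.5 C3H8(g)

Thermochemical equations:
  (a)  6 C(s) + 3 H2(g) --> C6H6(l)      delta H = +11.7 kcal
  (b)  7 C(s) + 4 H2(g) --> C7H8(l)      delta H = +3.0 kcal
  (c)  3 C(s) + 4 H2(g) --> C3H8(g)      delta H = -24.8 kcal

delta H = -51.9 kcal

(a) reversed: -11.7 kcal
(b) reversed: -3.0 kcal
(c) × 3/2: (3/2)·(-24.8) = -37.2 kcal
Combining the equations, delta H = (-11.7) + (-3.0) + (-37.2) = -51.9 kcal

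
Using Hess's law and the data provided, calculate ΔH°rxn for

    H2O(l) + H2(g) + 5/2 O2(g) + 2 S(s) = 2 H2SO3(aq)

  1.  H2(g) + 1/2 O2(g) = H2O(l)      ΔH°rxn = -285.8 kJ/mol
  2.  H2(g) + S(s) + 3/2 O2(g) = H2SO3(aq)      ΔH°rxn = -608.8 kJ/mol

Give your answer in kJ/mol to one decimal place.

ΔH°rxn = -931.8 kJ/mol

eq. 1 reversed: +285.8 kJ/mol
eq. 2 × 2: (2)·(-608.8) = -1217.6 kJ/mol
ΔH°rxn = (+285.8) + (-1217.6) = -931.8 kJ/mol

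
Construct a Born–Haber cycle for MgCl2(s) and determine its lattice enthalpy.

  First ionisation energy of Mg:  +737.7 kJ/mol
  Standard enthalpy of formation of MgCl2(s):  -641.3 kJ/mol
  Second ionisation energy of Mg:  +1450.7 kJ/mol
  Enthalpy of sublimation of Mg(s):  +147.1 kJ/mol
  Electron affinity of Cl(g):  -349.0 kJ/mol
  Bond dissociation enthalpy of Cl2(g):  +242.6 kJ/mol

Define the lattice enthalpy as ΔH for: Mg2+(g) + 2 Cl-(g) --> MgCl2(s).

ΔHf° = 1·ΔHsub + 1·(ΣIE) + 1·D(Cl2) + 2·EA + U
-641.3 = 1·(+147.1) + 1·(+2188.4) + 1·(+242.6) + 2·(-349.0) + U
U = -641.3 − (+1880.1) = -2521.4 kJ/mol

U = -2521.4 kJ/mol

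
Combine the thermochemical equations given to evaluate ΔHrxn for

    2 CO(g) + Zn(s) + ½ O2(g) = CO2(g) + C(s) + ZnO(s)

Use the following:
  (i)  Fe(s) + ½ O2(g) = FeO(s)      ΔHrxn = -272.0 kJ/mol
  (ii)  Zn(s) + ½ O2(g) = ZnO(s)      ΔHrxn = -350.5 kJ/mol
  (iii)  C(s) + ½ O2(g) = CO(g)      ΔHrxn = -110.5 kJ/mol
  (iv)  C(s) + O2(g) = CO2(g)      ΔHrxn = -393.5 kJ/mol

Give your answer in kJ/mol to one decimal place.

ΔHrxn = -523.0 kJ/mol

(i): not needed (FeO(s) appears nowhere else).
(ii) as written (ZnO(s) already on the product side): -350.5 kJ/mol
(iii) reversed and × 2 (CO(g) must end up as a reactant; ×2 to match 2 CO(g) in the target): (-2)·(-110.5) = +221.0 kJ/mol
(iv) as written (CO2(g) already on the product side): -393.5 kJ/mol
Combining the equations, ΔHrxn = (-350.5) + (+221.0) + (-393.5) = -523.0 kJ/mol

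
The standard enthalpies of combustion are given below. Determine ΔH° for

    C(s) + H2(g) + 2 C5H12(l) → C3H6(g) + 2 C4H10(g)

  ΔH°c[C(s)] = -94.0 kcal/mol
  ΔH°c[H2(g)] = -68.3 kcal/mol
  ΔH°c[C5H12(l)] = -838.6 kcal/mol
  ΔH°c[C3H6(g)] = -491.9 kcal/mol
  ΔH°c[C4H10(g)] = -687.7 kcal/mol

With combustion enthalpies, reactants minus products:
= [1·(-94.0) + 1·(-68.3) + 2·(-838.6)] − [1·(-491.9) + 2·(-687.7)]
= 27.8 kcal/mol

ΔH° = 27.8 kcal/mol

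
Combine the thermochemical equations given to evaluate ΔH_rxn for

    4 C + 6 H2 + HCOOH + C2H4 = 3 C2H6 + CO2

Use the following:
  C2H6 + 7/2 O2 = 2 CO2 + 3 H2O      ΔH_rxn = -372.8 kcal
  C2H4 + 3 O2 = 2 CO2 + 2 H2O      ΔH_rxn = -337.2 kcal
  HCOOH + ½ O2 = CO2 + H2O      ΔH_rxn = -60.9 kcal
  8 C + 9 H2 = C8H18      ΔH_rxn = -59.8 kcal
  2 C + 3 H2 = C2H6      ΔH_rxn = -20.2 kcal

equation 1 reversed: +372.8 kcal
equation 2 as written: -337.2 kcal
equation 3 as written: -60.9 kcal
equation 4: not needed.
equation 5 × 2: (2)·(-20.2) = -40.4 kcal
Since enthalpy is a state function, ΔH_rxn = (-1)·(-372.8) + (1)·(-337.2) + (1)·(-60.9) + (2)·(-20.2) = -65.7 kcal

ΔH_rxn = -65.7 kcal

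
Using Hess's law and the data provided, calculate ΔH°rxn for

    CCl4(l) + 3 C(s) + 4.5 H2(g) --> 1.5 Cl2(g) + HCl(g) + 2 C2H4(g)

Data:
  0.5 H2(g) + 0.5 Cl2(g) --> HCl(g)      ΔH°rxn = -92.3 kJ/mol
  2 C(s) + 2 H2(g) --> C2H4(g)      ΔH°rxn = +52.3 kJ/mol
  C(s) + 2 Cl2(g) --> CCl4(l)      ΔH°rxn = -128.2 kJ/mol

ΔH°rxn = 140.5 kJ/mol

equation 1 as written (HCl(g) already on the product side): -92.3 kJ/mol
equation 2 × 2 (×2 to match 2 C2H4(g) in the target): (2)·(+52.3) = +104.6 kJ/mol
equation 3 reversed (reverse to put CCl4(l) on the reactant side): +128.2 kJ/mol
Since enthalpy is a state function, ΔH°rxn = (1)·(-92.3) + (2)·(+52.3) + (-1)·(-128.2) = 140.5 kJ/mol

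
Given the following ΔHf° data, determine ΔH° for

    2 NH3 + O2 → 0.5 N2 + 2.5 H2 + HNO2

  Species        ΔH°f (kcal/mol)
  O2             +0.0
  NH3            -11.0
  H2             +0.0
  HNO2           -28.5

ΔH°rxn = Σ nΔHf°(products) − Σ nΔHf°(reactants).
Products: 1/2·(+0.0) + 5/2·(+0.0) + 1·(-28.5) = -28.5
Reactants: 2·(-11.0) + 1·(+0.0) = -22.0
ΔH° = (-28.5) − (-22.0) = -6.5 kcal/mol

ΔH° = -6.5 kcal/mol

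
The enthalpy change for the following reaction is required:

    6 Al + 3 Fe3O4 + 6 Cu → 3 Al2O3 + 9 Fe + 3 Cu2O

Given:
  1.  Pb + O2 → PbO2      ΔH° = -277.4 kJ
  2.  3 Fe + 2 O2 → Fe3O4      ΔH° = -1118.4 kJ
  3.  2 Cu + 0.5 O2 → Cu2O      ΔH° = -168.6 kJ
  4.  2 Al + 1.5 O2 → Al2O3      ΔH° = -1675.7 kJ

eq. 1: not needed.
eq. 2 reversed and × 3: (-3)·(-1118.4) = +3355.2 kJ
eq. 3 × 3: (3)·(-168.6) = -505.8 kJ
eq. 4 × 3: (3)·(-1675.7) = -5027.1 kJ
ΔH° = (-3)·(-1118.4) + (3)·(-168.6) + (3)·(-1675.7) = -2177.7 kJ

ΔH° = -2177.7 kJ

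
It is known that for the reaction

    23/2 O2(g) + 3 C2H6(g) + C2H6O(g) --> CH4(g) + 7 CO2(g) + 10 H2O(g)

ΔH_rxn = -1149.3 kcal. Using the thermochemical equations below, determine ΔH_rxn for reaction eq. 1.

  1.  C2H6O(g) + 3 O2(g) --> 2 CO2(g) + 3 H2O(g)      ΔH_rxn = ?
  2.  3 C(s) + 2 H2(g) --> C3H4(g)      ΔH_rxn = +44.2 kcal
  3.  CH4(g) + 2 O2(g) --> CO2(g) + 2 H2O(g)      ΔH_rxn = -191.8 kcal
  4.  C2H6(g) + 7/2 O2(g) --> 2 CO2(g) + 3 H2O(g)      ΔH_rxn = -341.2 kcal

ΔH_rxn = -317.5 kcal

eq. 1 as written: contributes x
eq. 2: not needed.
eq. 3 reversed: +191.8 kcal
eq. 4 × 3: (3)·(-341.2) = -1023.6 kcal
-1149.3 = (+191.8) + (-1023.6) + x
x = (-1149.3 − (-831.8)) / (1) = -317.5 kcal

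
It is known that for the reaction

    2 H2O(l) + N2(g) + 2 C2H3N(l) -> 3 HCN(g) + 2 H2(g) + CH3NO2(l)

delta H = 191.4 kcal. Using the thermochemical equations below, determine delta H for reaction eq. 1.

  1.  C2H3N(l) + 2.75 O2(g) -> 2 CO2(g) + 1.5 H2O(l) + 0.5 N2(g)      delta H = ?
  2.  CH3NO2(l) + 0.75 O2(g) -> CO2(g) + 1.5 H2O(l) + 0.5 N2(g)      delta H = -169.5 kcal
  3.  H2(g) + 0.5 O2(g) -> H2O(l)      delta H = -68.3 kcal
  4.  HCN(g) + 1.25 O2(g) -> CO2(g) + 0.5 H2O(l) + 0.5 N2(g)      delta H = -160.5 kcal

eq. 1 × 2: contributes 2·x
eq. 2 reversed: +169.5 kcal
eq. 3 reversed and × 2: (-2)·(-68.3) = +136.6 kcal
eq. 4 reversed and × 3: (-3)·(-160.5) = +481.5 kcal
+191.4 = (+169.5) + (+136.6) + (+481.5) + 2·x
x = (+191.4 − (+787.6)) / (2) = -298.1 kcal

delta H = -298.1 kcal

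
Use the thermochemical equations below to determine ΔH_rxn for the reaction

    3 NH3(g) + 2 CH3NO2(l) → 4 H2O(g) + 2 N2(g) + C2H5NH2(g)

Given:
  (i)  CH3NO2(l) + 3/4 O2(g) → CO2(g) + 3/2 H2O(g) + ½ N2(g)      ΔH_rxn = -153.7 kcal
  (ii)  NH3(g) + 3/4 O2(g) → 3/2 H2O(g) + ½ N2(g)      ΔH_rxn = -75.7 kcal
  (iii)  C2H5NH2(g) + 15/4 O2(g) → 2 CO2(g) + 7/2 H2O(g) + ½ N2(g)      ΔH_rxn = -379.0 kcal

ΔH_rxn = -155.5 kcal

(i) × 2: (2)·(-153.7) = -307.4 kcal
(ii) × 3: (3)·(-75.7) = -227.1 kcal
(iii) reversed: +379.0 kcal
Summing the manipulated equations, ΔH_rxn = (2)·(-153.7) + (3)·(-75.7) + (-1)·(-379.0) = -155.5 kcal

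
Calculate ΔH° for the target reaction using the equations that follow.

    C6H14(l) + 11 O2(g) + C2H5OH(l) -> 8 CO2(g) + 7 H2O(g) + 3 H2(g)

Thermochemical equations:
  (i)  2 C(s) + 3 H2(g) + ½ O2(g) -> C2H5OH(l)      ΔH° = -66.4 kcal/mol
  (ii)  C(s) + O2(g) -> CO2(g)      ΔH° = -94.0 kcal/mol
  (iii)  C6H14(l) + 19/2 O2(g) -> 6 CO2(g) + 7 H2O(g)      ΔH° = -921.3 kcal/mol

(i) reversed (C2H5OH(l) must end up as a reactant): +66.4 kcal/mol
(ii) × 2: (2)·(-94.0) = -188.0 kcal/mol
(iii) as written (C6H14(l) already on the reactant side): -921.3 kcal/mol
Since enthalpy is a state function, ΔH° = (-1)·(-66.4) + (2)·(-94.0) + (1)·(-921.3) = -1042.9 kcal/mol

ΔH° = -1042.9 kcal/mol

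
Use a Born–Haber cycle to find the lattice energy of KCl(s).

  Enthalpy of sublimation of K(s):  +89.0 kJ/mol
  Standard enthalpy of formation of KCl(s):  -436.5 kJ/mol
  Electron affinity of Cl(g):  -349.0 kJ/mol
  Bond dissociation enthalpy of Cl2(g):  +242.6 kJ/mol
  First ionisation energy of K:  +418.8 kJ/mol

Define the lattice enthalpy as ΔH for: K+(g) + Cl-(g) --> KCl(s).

U = -716.6 kJ/mol

ΔHf° = 1·ΔHsub + 1·(ΣIE) + 1/2·D(Cl2) + 1·EA + U
-436.5 = 1·(+89.0) + 1·(+418.8) + 1/2·(+242.6) + 1·(-349.0) + U
U = -436.5 − (+280.1) = -716.6 kJ/mol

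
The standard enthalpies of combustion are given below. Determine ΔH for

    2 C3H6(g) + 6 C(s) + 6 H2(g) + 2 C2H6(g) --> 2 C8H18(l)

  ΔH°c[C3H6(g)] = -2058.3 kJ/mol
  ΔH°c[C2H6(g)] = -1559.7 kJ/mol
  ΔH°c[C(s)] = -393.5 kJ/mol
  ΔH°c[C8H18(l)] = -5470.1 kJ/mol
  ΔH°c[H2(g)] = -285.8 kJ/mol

ΔH = -371.6 kJ/mol

Using ΔH = Σ nΔHc°(reactants) − Σ nΔHc°(products):
= [2·(-2058.3) + 6·(-393.5) + 6·(-285.8) + 2·(-1559.7)] − [2·(-5470.1)]
= -371.6 kJ/mol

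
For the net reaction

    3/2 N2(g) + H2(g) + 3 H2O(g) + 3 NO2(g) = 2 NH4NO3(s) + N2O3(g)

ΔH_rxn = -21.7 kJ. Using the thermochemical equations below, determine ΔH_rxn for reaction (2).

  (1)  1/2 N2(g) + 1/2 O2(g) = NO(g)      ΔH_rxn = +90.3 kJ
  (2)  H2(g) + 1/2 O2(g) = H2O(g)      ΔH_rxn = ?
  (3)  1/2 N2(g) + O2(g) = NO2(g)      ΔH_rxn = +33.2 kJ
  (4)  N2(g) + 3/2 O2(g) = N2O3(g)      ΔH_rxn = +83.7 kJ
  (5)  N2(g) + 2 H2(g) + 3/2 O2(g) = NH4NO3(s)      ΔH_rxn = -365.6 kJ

ΔH_rxn = -241.8 kJ

(1): not needed (NO(g) appears nowhere else).
(2) reversed and × 3 (reverse to put H2O(g) on the reactant side; ×3 to match 3 H2O(g) in the target): contributes −3·x
(3) reversed and × 3 (reverse to put NO2(g) on the reactant side; ×3 to match 3 NO2(g) in the target): (-3)·(+33.2) = -99.6 kJ
(4) as written (N2O3(g) already on the product side): +83.7 kJ
(5) × 2 (×2 to match 2 NH4NO3(s) in the target): (2)·(-365.6) = -731.2 kJ
-21.7 = (-99.6) + (+83.7) + (-731.2) − 3·x
x = (-21.7 − (-747.1)) / (-3) = -241.8 kJ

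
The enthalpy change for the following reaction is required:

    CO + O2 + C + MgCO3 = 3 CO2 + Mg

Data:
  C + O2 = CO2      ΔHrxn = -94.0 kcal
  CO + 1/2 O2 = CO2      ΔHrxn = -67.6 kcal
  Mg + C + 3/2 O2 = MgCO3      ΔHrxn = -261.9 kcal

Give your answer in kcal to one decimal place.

equation 1 × 2: (2)·(-94.0) = -188.0 kcal
equation 2 as written: -67.6 kcal
equation 3 reversed: +261.9 kcal
By Hess's law, ΔHrxn = (2)·(-94.0) + (1)·(-67.6) + (-1)·(-261.9) = 6.3 kcal

ΔHrxn = 6.3 kcal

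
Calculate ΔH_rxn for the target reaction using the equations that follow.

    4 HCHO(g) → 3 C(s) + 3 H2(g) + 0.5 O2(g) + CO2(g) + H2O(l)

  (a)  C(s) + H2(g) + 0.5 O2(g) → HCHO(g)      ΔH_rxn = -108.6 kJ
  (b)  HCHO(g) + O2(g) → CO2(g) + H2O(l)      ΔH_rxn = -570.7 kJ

ΔH_rxn = -244.9 kJ

(a) reversed and × 3 (reverse to put C(s) on the product side; scale by 3 for the 3 C(s)): (-3)·(-108.6) = +325.8 kJ
(b) as written (CO2(g) already on the product side): -570.7 kJ
ΔH_rxn = (-3)·(-108.6) + (1)·(-570.7) = -244.9 kJ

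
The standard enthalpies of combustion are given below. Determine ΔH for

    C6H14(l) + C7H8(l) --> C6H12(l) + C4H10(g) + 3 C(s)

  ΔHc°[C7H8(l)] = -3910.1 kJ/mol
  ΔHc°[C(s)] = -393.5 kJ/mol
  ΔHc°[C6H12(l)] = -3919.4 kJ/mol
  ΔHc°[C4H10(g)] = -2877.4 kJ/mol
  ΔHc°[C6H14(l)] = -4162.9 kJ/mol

ΔH = -95.7 kJ/mol

Using ΔH = Σ nΔHc°(reactants) − Σ nΔHc°(products):
= [1·(-4162.9) + 1·(-3910.1)] − [1·(-3919.4) + 1·(-2877.4) + 3·(-393.5)]
= -95.7 kJ/mol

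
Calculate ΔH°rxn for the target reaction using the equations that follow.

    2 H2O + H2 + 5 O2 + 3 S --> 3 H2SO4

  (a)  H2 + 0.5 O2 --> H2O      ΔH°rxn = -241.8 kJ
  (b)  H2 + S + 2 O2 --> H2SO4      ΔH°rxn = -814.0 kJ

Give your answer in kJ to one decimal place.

ΔH°rxn = -1958.4 kJ

(a) reversed and × 2 (reverse to put H2O on the reactant side; ×2 to match 2 H2O in the target): (-2)·(-241.8) = +483.6 kJ
(b) × 3 (scale by 3 for the 3 H2SO4): (3)·(-814.0) = -2442.0 kJ
Since enthalpy is a state function, ΔH°rxn = (-2)·(-241.8) + (3)·(-814.0) = -1958.4 kJ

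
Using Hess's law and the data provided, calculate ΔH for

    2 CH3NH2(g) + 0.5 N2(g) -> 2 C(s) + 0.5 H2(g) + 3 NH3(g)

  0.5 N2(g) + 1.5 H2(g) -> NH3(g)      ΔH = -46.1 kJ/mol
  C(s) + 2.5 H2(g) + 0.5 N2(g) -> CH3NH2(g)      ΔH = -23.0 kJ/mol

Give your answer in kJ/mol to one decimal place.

equation 1 × 3 (scale by 3 for the 3 NH3(g)): (3)·(-46.1) = -138.3 kJ/mol
equation 2 reversed and × 2 (CH3NH2(g) must end up as a reactant; ×2 to match 2 CH3NH2(g) in the target): (-2)·(-23.0) = +46.0 kJ/mol
Combining the equations, ΔH = (3)·(-46.1) + (-2)·(-23.0) = -92.3 kJ/mol

ΔH = -92.3 kJ/mol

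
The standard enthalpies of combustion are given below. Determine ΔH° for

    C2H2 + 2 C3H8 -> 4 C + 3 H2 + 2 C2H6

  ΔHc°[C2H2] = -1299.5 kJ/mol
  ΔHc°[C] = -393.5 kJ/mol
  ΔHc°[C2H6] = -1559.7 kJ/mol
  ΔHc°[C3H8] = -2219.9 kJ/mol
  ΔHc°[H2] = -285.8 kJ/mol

Using ΔH = Σ nΔHc°(reactants) − Σ nΔHc°(products):
= [1·(-1299.5) + 2·(-2219.9)] − [4·(-393.5) + 3·(-285.8) + 2·(-1559.7)]
= -188.5 kJ/mol

ΔH° = -188.5 kJ/mol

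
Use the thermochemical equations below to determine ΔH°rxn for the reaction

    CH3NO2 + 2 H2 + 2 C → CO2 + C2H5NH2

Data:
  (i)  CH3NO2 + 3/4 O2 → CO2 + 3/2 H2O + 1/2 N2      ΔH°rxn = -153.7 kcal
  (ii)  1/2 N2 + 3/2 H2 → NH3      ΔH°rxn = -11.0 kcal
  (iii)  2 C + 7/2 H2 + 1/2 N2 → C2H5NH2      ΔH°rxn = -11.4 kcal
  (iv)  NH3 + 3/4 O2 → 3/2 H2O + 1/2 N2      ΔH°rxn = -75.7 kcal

(i) as written: -153.7 kcal
(ii) reversed: +11.0 kcal
(iii) as written: -11.4 kcal
(iv) reversed: +75.7 kcal
By Hess's law, ΔH°rxn = (-153.7) + (+11.0) + (-11.4) + (+75.7) = -78.4 kcal

ΔH°rxn = -78.4 kcal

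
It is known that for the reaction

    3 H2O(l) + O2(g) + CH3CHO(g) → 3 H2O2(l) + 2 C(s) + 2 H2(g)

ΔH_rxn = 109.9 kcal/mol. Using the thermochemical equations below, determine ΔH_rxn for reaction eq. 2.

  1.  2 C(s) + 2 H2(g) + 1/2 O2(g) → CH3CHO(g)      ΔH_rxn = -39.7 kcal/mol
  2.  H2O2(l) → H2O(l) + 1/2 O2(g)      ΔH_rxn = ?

eq. 1 reversed: +39.7 kcal/mol
eq. 2 reversed and × 3: contributes −3·x
+109.9 = (+39.7) − 3·x
x = (+109.9 − (+39.7)) / (-3) = -23.4 kcal/mol

ΔH_rxn = -23.4 kcal/mol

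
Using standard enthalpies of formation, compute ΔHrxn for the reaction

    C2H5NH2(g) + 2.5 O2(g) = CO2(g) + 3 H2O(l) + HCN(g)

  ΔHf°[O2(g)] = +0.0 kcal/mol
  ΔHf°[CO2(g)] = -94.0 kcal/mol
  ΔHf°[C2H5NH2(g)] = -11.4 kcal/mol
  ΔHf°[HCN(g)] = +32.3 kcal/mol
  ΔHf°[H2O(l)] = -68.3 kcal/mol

ΔHrxn = -255.2 kcal/mol

Products: 1·(-94.0) + 3·(-68.3) + 1·(+32.3) = -266.6
Reactants: 1·(-11.4) + 5/2·(+0.0) = -11.4
ΔHrxn = (-266.6) − (-11.4) = -255.2 kcal/mol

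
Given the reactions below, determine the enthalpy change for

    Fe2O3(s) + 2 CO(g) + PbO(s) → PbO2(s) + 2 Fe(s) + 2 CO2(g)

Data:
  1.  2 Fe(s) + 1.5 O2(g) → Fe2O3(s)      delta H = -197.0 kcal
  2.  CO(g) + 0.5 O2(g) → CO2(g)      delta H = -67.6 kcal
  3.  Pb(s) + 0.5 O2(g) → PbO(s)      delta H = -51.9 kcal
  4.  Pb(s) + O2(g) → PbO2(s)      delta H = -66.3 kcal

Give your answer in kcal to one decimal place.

delta H = 47.4 kcal

eq. 1 reversed (Fe2O3(s) must end up as a reactant): +197.0 kcal
eq. 2 × 2 (×2 to match 2 CO(g) in the target): (2)·(-67.6) = -135.2 kcal
eq. 3 reversed (reverse to put PbO(s) on the reactant side): +51.9 kcal
eq. 4 as written (PbO2(s) already on the product side): -66.3 kcal
Combining the equations, delta H = (-1)·(-197.0) + (2)·(-67.6) + (-1)·(-51.9) + (1)·(-66.3) = 47.4 kcal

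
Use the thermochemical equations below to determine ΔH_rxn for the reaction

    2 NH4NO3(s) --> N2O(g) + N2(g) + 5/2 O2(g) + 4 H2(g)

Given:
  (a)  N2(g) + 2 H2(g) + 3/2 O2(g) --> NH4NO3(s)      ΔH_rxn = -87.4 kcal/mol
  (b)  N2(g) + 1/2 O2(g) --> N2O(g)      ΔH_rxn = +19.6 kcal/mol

(a) reversed and × 2 (NH4NO3(s) must end up as a reactant; ×2 to match 2 NH4NO3(s) in the target): (-2)·(-87.4) = +174.8 kcal/mol
(b) as written (N2O(g) already on the product side): +19.6 kcal/mol
ΔH_rxn = (+174.8) + (+19.6) = 194.4 kcal/mol

ΔH_rxn = 194.4 kcal/mol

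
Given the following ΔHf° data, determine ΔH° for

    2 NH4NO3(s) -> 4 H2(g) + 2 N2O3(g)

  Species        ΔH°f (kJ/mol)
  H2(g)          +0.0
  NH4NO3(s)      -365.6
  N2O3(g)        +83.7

Products: 4·(+0.0) + 2·(+83.7) = +167.4
Reactants: 2·(-365.6) = -731.2
ΔH° = (+167.4) − (-731.2) = 898.6 kJ/mol

ΔH° = 898.6 kJ/mol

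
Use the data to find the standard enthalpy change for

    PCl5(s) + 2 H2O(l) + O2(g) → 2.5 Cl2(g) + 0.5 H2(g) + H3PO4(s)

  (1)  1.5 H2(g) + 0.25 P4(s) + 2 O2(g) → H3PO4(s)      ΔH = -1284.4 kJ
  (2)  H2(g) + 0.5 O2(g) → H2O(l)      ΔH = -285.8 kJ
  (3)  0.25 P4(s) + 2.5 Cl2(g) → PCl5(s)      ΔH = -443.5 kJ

(1) as written: -1284.4 kJ
(2) reversed and × 2: (-2)·(-285.8) = +571.6 kJ
(3) reversed: +443.5 kJ
ΔH = (1)·(-1284.4) + (-2)·(-285.8) + (-1)·(-443.5) = -269.3 kJ

ΔH = -269.3 kJ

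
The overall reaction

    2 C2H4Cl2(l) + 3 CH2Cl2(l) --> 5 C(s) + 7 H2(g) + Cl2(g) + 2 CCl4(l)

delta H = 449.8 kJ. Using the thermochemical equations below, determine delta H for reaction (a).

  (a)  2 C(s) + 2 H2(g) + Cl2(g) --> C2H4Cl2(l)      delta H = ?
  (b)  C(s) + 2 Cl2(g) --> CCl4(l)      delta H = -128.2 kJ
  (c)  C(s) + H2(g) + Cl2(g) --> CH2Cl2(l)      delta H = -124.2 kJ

delta H = -166.8 kJ

(a) reversed and × 2: contributes −2·x
(b) × 2: (2)·(-128.2) = -256.4 kJ
(c) reversed and × 3: (-3)·(-124.2) = +372.6 kJ
+449.8 = (-256.4) + (+372.6) − 2·x
x = (+449.8 − (+116.2)) / (-2) = -166.8 kJ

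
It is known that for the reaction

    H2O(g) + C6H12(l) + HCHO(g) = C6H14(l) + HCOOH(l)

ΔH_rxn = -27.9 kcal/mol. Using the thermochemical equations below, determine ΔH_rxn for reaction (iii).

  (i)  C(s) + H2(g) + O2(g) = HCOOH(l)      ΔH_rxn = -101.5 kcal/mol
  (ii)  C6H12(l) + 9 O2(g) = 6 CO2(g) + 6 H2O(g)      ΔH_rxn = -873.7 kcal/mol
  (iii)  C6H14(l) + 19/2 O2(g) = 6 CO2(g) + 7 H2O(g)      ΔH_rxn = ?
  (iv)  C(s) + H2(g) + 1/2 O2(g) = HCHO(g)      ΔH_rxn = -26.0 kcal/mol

ΔH_rxn = -921.3 kcal/mol

(i) as written: -101.5 kcal/mol
(ii) as written: -873.7 kcal/mol
(iii) reversed: contributes −x
(iv) reversed: +26.0 kcal/mol
-27.9 = (-101.5) + (-873.7) + (+26.0) − x
x = (-27.9 − (-949.2)) / (-1) = -921.3 kcal/mol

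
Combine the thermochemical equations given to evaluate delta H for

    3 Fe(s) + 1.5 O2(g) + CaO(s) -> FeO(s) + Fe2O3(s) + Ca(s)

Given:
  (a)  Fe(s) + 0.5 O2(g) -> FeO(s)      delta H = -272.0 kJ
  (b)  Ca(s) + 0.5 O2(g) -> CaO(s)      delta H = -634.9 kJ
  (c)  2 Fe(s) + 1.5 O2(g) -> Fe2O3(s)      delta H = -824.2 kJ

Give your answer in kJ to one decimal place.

delta H = -461.3 kJ

(a) as written (FeO(s) already on the product side): -272.0 kJ
(b) reversed (CaO(s) must end up as a reactant): +634.9 kJ
(c) as written (Fe2O3(s) already on the product side): -824.2 kJ
Combining the equations, delta H = (-272.0) + (+634.9) + (-824.2) = -461.3 kJ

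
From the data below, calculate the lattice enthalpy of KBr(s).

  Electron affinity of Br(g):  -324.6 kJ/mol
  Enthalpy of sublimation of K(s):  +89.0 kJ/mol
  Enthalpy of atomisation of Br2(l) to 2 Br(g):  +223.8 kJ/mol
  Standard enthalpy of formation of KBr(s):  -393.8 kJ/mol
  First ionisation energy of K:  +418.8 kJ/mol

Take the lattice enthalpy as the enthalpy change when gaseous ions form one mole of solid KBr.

U = -688.9 kJ/mol

ΔHf° = 1·ΔHsub + 1·(ΣIE) + 1/2·D(Br2) + 1·EA + U
-393.8 = 1·(+89.0) + 1·(+418.8) + 1/2·(+223.8) + 1·(-324.6) + U
U = -393.8 − (+295.1) = -688.9 kJ/mol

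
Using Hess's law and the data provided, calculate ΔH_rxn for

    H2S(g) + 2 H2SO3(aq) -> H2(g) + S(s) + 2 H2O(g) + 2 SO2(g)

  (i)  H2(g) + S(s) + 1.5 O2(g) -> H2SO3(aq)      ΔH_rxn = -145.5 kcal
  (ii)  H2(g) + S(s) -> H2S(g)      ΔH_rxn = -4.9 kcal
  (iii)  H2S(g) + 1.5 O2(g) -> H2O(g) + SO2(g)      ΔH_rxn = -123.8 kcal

(i) reversed and × 2: (-2)·(-145.5) = +291.0 kcal
(ii) as written: -4.9 kcal
(iii) × 2: (2)·(-123.8) = -247.6 kcal
Combining the equations, ΔH_rxn = (-2)·(-145.5) + (1)·(-4.9) + (2)·(-123.8) = 38.5 kcal

ΔH_rxn = 38.5 kcal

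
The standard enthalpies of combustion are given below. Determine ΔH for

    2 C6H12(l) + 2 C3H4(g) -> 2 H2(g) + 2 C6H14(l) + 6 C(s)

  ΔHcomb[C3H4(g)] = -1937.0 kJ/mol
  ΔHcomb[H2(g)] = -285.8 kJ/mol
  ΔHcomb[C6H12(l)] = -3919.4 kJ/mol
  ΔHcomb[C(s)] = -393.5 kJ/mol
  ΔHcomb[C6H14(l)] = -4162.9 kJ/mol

With combustion enthalpies, reactants minus products:
= [2·(-3919.4) + 2·(-1937.0)] − [2·(-285.8) + 2·(-4162.9) + 6·(-393.5)]
= -454.4 kJ/mol

ΔH = -454.4 kJ/mol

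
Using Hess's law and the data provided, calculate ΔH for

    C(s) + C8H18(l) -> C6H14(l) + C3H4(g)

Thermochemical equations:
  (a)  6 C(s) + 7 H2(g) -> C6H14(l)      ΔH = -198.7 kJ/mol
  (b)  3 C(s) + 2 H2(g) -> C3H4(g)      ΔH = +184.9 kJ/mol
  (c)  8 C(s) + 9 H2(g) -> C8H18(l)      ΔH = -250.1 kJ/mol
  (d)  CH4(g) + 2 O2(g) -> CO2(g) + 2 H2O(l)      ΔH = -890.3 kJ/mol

(a) as written (C6H14(l) already on the product side): -198.7 kJ/mol
(b) as written (C3H4(g) already on the product side): +184.9 kJ/mol
(c) reversed (reverse to put C8H18(l) on the reactant side): +250.1 kJ/mol
(d): not needed (H2O(l) appears nowhere else).
Since enthalpy is a state function, ΔH = (-198.7) + (+184.9) + (+250.1) = 236.3 kJ/mol

ΔH = 236.3 kJ/mol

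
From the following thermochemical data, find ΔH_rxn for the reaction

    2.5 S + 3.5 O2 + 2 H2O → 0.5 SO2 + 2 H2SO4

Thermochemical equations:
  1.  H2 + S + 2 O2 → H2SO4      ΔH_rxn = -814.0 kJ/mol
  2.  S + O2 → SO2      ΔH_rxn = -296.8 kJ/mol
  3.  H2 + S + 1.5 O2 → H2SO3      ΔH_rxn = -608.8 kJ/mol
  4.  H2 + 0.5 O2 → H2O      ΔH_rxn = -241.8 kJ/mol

eq. 1 × 2: (2)·(-814.0) = -1628.0 kJ/mol
eq. 2 × 1/2: (1/2)·(-296.8) = -148.4 kJ/mol
eq. 3: not needed.
eq. 4 reversed and × 2: (-2)·(-241.8) = +483.6 kJ/mol
Combining the equations, ΔH_rxn = (-1628.0) + (-148.4) + (+483.6) = -1292.8 kJ/mol

ΔH_rxn = -1292.8 kJ/mol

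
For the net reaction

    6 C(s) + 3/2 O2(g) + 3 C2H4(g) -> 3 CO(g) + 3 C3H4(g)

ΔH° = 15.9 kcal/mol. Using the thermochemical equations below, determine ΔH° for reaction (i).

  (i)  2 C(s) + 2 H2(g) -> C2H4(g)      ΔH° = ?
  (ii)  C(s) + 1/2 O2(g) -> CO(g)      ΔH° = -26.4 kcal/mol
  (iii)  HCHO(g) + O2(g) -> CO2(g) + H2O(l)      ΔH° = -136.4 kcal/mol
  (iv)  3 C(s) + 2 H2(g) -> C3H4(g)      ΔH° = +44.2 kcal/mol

(i) reversed and × 3 (C2H4(g) must end up as a reactant; ×3 to match 3 C2H4(g) in the target): contributes −3·x
(ii) × 3 (×3 to match 3 CO(g) in the target): (3)·(-26.4) = -79.2 kcal/mol
(iii): not needed (CO2(g) appears nowhere else).
(iv) × 3 (×3 to match 3 C3H4(g) in the target): (3)·(+44.2) = +132.6 kcal/mol
+15.9 = (-79.2) + (+132.6) − 3·x
x = (+15.9 − (+53.4)) / (-3) = 12.5 kcal/mol

ΔH° = 12.5 kcal/mol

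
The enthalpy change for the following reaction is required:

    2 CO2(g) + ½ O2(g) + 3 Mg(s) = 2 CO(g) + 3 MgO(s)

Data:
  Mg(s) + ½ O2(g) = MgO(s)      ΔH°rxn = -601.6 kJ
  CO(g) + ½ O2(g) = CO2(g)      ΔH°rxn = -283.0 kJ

ΔH°rxn = -1238.8 kJ

equation 1 × 3: (3)·(-601.6) = -1804.8 kJ
equation 2 reversed and × 2: (-2)·(-283.0) = +566.0 kJ
ΔH°rxn = (3)·(-601.6) + (-2)·(-283.0) = -1238.8 kJ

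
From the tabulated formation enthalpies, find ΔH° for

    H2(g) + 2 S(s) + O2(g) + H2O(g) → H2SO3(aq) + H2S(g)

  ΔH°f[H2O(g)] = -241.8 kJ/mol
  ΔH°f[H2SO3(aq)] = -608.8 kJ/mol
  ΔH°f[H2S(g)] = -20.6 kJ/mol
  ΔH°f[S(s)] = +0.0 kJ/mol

ΔH° = -387.6 kJ/mol

Products: 1·(-608.8) + 1·(-20.6) = -629.4
Reactants: 1·(+0.0) + 2·(+0.0) + 1·(+0.0) + 1·(-241.8) = -241.8
ΔH° = (-629.4) − (-241.8) = -387.6 kJ/mol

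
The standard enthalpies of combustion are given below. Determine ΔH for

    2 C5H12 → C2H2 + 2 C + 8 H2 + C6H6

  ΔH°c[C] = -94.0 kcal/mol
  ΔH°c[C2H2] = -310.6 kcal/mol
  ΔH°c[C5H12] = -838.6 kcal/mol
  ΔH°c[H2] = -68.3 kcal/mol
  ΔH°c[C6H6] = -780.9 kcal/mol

Using ΔH = Σ nΔHc°(reactants) − Σ nΔHc°(products):
= [2·(-838.6)] − [1·(-310.6) + 2·(-94.0) + 8·(-68.3) + 1·(-780.9)]
= 148.7 kcal/mol

ΔH = 148.7 kcal/mol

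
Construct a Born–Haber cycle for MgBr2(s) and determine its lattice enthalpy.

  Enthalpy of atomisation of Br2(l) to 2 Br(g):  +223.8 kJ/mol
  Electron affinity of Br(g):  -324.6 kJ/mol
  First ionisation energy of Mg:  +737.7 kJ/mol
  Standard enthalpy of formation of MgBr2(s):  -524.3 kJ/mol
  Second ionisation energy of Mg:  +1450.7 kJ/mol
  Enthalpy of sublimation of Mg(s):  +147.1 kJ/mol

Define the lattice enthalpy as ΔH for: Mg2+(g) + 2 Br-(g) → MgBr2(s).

U = -2434.4 kJ/mol

ΔHf° = 1·ΔHsub + 1·(ΣIE) + 1·D(Br2) + 2·EA + U
-524.3 = 1·(+147.1) + 1·(+2188.4) + 1·(+223.8) + 2·(-324.6) + U
U = -524.3 − (+1910.1) = -2434.4 kJ/mol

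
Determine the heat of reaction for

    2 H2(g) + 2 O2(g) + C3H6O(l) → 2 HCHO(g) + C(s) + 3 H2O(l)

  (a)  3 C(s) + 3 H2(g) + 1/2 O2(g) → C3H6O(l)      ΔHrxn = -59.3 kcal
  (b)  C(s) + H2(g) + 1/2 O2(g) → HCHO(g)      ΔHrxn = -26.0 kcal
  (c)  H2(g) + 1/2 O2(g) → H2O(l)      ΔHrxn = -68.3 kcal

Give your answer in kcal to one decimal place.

ΔHrxn = -197.6 kcal

(a) reversed (reverse to put C3H6O(l) on the reactant side): +59.3 kcal
(b) × 2 (scale by 2 for the 2 HCHO(g)): (2)·(-26.0) = -52.0 kcal
(c) × 3 (scale by 3 for the 3 H2O(l)): (3)·(-68.3) = -204.9 kcal
Combining the equations, ΔHrxn = (-1)·(-59.3) + (2)·(-26.0) + (3)·(-68.3) = -197.6 kcal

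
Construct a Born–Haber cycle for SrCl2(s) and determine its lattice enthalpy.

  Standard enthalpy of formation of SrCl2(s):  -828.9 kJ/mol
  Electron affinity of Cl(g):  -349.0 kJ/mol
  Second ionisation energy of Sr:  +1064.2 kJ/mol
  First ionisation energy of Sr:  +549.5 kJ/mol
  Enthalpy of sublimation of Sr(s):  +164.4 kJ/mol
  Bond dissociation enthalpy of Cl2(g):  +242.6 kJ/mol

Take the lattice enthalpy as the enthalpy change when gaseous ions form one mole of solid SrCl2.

ΔHf° = 1·ΔHsub + 1·(ΣIE) + 1·D(Cl2) + 2·EA + U
-828.9 = 1·(+164.4) + 1·(+1613.7) + 1·(+242.6) + 2·(-349.0) + U
U = -828.9 − (+1322.7) = -2151.6 kJ/mol

U = -2151.6 kJ/mol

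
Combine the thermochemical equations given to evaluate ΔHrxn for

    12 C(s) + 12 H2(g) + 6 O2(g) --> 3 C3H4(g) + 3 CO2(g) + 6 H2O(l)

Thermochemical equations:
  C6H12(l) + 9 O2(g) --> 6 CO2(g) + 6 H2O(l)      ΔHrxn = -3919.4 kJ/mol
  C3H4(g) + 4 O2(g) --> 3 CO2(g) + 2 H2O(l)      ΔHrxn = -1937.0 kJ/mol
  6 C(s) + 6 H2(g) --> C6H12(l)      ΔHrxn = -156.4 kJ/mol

ΔHrxn = -2340.6 kJ/mol

equation 1 × 2: (2)·(-3919.4) = -7838.8 kJ/mol
equation 2 reversed and × 3: (-3)·(-1937.0) = +5811.0 kJ/mol
equation 3 × 2: (2)·(-156.4) = -312.8 kJ/mol
ΔHrxn = (2)·(-3919.4) + (-3)·(-1937.0) + (2)·(-156.4) = -2340.6 kJ/mol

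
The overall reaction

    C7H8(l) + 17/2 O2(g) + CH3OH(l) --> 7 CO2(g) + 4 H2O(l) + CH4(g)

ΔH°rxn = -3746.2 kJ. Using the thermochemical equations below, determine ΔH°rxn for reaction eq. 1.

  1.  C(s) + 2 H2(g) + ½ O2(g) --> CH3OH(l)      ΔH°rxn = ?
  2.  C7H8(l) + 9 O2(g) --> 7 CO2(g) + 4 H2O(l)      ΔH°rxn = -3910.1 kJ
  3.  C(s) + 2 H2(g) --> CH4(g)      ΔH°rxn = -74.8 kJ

eq. 1 reversed: contributes −x
eq. 2 as written: -3910.1 kJ
eq. 3 as written: -74.8 kJ
-3746.2 = (-3910.1) + (-74.8) − x
x = (-3746.2 − (-3984.9)) / (-1) = -238.7 kJ

ΔH°rxn = -238.7 kJ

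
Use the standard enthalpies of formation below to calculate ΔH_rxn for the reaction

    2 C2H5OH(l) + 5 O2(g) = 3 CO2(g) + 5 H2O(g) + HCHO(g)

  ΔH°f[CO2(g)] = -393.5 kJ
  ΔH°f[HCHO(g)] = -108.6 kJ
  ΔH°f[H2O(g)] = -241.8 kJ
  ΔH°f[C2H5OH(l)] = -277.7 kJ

Products: 3·(-393.5) + 5·(-241.8) + 1·(-108.6) = -2498.1
Reactants: 2·(-277.7) + 5·(+0.0) = -555.4
ΔH_rxn = (-2498.1) − (-555.4) = -1942.7 kJ

ΔH_rxn = -1942.7 kJ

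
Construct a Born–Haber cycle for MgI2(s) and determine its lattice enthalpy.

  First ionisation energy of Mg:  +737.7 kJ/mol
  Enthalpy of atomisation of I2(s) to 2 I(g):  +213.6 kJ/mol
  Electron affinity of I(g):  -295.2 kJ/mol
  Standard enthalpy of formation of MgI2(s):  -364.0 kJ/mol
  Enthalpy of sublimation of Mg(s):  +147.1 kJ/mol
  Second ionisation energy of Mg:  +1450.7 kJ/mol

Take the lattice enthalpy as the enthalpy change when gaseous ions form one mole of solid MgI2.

ΔHf° = 1·ΔHsub + 1·(ΣIE) + 1·D(I2) + 2·EA + U
-364.0 = 1·(+147.1) + 1·(+2188.4) + 1·(+213.6) + 2·(-295.2) + U
U = -364.0 − (+1958.7) = -2322.7 kJ/mol

U = -2322.7 kJ/mol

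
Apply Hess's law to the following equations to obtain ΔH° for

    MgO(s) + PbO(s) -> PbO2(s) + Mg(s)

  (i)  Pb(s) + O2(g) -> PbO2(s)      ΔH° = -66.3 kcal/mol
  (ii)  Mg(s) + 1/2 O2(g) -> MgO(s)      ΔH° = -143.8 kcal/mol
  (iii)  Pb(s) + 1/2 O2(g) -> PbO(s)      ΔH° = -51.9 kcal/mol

ΔH° = 129.4 kcal/mol

(i) as written (PbO2(s) already on the product side): -66.3 kcal/mol
(ii) reversed (MgO(s) must end up as a reactant): +143.8 kcal/mol
(iii) reversed (PbO(s) must end up as a reactant): +51.9 kcal/mol
Since enthalpy is a state function, ΔH° = (1)·(-66.3) + (-1)·(-143.8) + (-1)·(-51.9) = 129.4 kcal/mol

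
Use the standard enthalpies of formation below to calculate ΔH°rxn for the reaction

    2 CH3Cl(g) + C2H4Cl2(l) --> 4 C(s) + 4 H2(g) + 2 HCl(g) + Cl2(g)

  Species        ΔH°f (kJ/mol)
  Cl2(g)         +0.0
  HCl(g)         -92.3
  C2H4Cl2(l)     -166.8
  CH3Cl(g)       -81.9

Products: 4·(+0.0) + 4·(+0.0) + 2·(-92.3) + 1·(+0.0) = -184.6
Reactants: 2·(-81.9) + 1·(-166.8) = -330.6
ΔH°rxn = (-184.6) − (-330.6) = 146.0 kJ/mol

ΔH°rxn = 146.0 kJ/mol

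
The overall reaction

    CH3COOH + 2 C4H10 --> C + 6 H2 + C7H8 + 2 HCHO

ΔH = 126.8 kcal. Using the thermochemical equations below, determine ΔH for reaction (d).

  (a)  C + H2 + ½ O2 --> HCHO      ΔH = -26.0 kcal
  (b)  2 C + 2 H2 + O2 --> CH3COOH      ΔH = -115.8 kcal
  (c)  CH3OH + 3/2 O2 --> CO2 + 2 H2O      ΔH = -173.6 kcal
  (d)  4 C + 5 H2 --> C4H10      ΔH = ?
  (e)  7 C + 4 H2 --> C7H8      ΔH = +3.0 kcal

ΔH = -30.0 kcal

(a) × 2: (2)·(-26.0) = -52.0 kcal
(b) reversed: +115.8 kcal
(c): not needed.
(d) reversed and × 2: contributes −2·x
(e) as written: +3.0 kcal
+126.8 = (-52.0) + (+115.8) + (+3.0) − 2·x
x = (+126.8 − (+66.8)) / (-2) = -30.0 kcal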